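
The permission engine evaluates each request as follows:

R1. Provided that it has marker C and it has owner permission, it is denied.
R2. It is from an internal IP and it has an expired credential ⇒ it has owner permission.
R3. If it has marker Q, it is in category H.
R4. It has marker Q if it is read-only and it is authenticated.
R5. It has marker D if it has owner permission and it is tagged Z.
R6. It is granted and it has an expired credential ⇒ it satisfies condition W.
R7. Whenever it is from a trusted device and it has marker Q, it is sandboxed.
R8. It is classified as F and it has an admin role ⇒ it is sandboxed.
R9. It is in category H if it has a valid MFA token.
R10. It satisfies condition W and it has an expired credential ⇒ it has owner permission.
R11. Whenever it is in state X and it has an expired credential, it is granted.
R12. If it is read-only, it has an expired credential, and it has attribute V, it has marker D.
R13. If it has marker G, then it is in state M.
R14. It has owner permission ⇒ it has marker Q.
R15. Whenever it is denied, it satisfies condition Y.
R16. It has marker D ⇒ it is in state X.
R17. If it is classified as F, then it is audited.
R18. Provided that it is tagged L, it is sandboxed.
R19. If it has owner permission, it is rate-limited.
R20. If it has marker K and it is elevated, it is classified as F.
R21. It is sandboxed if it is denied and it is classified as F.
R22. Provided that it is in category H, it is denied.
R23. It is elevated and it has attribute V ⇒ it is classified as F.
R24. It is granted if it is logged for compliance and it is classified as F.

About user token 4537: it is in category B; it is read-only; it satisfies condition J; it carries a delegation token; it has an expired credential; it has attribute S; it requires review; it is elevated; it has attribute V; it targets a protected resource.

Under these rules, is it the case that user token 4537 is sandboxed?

Yes

By R12 (it is read-only, it has an expired credential, it has attribute V): it has marker D.
By R16 (it has marker D): it is in state X.
By R23 (it is elevated, it has attribute V): it is classified as F.
By R11 (it is in state X, it has an expired credential): it is granted.
By R6 (it is granted, it has an expired credential): it satisfies condition W.
By R10 (it satisfies condition W, it has an expired credential): it has owner permission.
By R14 (it has owner permission): it has marker Q.
By R3 (it has marker Q): it is in category H.
By R22 (it is in category H): it is denied.
By R21 (it is denied, it is classified as F): it is sandboxed.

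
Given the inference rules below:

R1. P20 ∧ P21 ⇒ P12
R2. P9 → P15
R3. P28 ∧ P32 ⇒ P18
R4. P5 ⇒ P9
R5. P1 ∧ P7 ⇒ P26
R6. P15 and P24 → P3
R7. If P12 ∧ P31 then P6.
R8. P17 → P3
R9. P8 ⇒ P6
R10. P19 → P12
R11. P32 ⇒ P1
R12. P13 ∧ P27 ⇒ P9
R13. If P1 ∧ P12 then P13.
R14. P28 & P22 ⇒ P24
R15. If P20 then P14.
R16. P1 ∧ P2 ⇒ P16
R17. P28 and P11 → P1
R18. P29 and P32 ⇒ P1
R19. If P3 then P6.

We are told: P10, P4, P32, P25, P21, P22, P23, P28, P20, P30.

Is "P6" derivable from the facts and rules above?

Forward chaining from the given facts derives: P12, P18, P1, P13, P24, P14.
Rules concluding P6: R7 needs P31; R9 needs P8; R19 needs P3 — none of these are established.

No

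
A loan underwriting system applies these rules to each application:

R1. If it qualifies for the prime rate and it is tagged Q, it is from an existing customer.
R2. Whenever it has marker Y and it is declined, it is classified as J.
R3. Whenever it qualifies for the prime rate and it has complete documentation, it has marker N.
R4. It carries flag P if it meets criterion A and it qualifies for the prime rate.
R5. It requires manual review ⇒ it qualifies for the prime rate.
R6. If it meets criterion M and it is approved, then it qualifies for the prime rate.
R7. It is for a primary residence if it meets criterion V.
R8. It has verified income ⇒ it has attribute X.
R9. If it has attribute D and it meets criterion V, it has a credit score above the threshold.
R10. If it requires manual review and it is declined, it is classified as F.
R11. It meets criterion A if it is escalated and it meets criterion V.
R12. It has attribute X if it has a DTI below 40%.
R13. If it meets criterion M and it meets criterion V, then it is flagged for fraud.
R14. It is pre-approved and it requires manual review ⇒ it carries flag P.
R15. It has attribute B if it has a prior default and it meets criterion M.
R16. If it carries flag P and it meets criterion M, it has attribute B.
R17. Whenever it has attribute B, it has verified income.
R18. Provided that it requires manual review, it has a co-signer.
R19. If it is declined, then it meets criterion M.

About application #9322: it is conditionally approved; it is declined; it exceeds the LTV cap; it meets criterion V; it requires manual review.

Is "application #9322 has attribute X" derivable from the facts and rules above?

Forward chaining from the given facts derives: qualifies for the prime rate, is for a primary residence, is classified as F, has a co-signer, meets criterion M, is flagged for fraud.
Rules concluding "it has attribute X": R8 needs "it has verified income"; R12 needs "it has a DTI below 40%" — none of these are established.

No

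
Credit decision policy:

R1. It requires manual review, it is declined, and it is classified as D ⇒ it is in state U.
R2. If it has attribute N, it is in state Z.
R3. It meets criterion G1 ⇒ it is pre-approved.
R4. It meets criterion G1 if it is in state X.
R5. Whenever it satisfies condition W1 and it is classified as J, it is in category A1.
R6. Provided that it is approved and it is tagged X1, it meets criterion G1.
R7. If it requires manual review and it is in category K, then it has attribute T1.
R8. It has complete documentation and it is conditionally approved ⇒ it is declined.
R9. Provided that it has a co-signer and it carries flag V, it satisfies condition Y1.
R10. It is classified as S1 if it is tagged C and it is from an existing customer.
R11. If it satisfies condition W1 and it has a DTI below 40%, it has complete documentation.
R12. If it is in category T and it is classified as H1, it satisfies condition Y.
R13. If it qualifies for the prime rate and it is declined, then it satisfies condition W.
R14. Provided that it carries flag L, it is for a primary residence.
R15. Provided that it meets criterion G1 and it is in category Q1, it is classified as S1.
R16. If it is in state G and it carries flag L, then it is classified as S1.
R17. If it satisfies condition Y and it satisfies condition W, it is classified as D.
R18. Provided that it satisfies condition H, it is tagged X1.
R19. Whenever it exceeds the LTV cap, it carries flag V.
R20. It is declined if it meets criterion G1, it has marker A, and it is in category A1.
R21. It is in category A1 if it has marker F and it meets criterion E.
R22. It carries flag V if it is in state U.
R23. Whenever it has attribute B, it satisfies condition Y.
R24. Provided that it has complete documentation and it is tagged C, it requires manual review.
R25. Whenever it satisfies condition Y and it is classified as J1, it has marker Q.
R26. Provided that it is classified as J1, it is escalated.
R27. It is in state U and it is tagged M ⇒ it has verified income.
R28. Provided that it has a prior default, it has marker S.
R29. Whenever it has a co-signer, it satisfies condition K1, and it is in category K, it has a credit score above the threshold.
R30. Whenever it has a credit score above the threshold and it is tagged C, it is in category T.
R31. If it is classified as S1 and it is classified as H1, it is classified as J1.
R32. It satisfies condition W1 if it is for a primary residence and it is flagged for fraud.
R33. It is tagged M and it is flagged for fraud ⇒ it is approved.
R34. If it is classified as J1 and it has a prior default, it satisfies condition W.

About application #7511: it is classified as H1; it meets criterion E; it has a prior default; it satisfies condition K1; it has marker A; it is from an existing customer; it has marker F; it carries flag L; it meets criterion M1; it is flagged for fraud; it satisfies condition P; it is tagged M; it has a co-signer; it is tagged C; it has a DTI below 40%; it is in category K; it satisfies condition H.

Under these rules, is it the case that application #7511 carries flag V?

Yes

By R10 (it is tagged C, it is from an existing customer): it is classified as S1.
By R14 (it carries flag L): it is for a primary residence.
By R18 (it satisfies condition H): it is tagged X1.
By R21 (it has marker F, it meets criterion E): it is in category A1.
By R29 (it has a co-signer, it satisfies condition K1, it is in category K): it has a credit score above the threshold.
By R30 (it has a credit score above the threshold, it is tagged C): it is in category T.
By R31 (it is classified as S1, it is classified as H1): it is classified as J1.
By R32 (it is for a primary residence, it is flagged for fraud): it satisfies condition W1.
By R33 (it is tagged M, it is flagged for fraud): it is approved.
By R34 (it is classified as J1, it has a prior default): it satisfies condition W.
By R6 (it is approved, it is tagged X1): it meets criterion G1.
By R11 (it satisfies condition W1, it has a DTI below 40%): it has complete documentation.
By R12 (it is in category T, it is classified as H1): it satisfies condition Y.
By R17 (it satisfies condition Y, it satisfies condition W): it is classified as D.
By R20 (it meets criterion G1, it has marker A, it is in category A1): it is declined.
By R24 (it has complete documentation, it is tagged C): it requires manual review.
By R1 (it requires manual review, it is declined, it is classified as D): it is in state U.
By R22 (it is in state U): it carries flag V.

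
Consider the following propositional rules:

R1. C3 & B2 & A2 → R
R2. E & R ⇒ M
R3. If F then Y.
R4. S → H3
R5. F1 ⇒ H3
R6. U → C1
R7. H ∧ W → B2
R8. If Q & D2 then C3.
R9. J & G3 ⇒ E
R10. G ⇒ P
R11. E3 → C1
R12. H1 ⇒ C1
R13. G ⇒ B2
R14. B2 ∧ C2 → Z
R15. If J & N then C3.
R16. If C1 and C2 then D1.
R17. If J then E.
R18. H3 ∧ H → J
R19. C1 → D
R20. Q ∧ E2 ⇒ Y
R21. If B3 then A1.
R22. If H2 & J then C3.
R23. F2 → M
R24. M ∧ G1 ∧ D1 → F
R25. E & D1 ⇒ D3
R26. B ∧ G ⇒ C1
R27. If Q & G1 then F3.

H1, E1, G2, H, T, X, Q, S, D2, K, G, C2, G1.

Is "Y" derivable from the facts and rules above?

No

Forward chaining from the given facts derives: H3, C3, P, C1, B2, Z, D1, J, D, F3, E, D3.
Rules concluding Y: R3 needs F; R20 needs E2 — none of these are established.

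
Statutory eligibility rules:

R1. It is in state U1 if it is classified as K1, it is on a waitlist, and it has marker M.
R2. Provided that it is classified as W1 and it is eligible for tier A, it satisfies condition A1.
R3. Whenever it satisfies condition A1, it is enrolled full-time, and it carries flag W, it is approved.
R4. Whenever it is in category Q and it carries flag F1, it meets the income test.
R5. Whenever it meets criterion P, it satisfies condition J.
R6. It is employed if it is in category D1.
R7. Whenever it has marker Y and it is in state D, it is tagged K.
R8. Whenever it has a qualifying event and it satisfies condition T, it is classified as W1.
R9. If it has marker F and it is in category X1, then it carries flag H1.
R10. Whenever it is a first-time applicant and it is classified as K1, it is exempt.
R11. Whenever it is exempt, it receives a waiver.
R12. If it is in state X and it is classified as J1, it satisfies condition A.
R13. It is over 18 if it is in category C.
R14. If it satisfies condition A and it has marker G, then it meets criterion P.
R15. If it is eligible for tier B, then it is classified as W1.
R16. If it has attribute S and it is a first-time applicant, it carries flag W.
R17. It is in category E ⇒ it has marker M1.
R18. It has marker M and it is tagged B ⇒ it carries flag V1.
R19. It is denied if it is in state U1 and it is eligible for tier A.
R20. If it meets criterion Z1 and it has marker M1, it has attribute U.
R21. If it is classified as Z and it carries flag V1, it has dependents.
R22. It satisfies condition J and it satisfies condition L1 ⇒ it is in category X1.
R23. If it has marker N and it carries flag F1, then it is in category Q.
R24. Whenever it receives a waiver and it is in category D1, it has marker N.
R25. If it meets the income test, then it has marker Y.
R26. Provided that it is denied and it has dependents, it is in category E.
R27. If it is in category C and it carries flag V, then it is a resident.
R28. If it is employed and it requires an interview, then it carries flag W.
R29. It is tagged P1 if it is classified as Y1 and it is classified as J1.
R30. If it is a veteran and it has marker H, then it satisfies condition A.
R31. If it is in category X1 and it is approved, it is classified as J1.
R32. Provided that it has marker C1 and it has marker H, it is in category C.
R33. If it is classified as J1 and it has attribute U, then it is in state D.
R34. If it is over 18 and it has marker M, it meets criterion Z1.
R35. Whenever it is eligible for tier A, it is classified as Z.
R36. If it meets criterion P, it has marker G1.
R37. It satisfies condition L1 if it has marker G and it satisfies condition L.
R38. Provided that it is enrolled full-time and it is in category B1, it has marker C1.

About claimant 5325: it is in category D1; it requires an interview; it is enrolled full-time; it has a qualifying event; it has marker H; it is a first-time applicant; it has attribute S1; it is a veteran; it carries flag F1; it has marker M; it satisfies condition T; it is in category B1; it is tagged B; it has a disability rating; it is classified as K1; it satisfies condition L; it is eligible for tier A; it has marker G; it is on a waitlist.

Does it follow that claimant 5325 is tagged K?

Yes

By R1 (it is classified as K1, it is on a waitlist, it has marker M): it is in state U1.
By R6 (it is in category D1): it is employed.
By R8 (it has a qualifying event, it satisfies condition T): it is classified as W1.
By R10 (it is a first-time applicant, it is classified as K1): it is exempt.
By R11 (it is exempt): it receives a waiver.
By R18 (it has marker M, it is tagged B): it carries flag V1.
By R19 (it is in state U1, it is eligible for tier A): it is denied.
By R24 (it receives a waiver, it is in category D1): it has marker N.
By R28 (it is employed, it requires an interview): it carries flag W.
By R30 (it is a veteran, it has marker H): it satisfies condition A.
By R35 (it is eligible for tier A): it is classified as Z.
By R37 (it has marker G, it satisfies condition L): it satisfies condition L1.
By R38 (it is enrolled full-time, it is in category B1): it has marker C1.
By R2 (it is classified as W1, it is eligible for tier A): it satisfies condition A1.
By R3 (it satisfies condition A1, it is enrolled full-time, it carries flag W): it is approved.
By R14 (it satisfies condition A, it has marker G): it meets criterion P.
By R21 (it is classified as Z, it carries flag V1): it has dependents.
By R23 (it has marker N, it carries flag F1): it is in category Q.
By R26 (it is denied, it has dependents): it is in category E.
By R32 (it has marker C1, it has marker H): it is in category C.
By R4 (it is in category Q, it carries flag F1): it meets the income test.
By R5 (it meets criterion P): it satisfies condition J.
By R13 (it is in category C): it is over 18.
By R17 (it is in category E): it has marker M1.
By R22 (it satisfies condition J, it satisfies condition L1): it is in category X1.
By R25 (it meets the income test): it has marker Y.
By R31 (it is in category X1, it is approved): it is classified as J1.
By R34 (it is over 18, it has marker M): it meets criterion Z1.
By R20 (it meets criterion Z1, it has marker M1): it has attribute U.
By R33 (it is classified as J1, it has attribute U): it is in state D.
By R7 (it has marker Y, it is in state D): it is tagged K.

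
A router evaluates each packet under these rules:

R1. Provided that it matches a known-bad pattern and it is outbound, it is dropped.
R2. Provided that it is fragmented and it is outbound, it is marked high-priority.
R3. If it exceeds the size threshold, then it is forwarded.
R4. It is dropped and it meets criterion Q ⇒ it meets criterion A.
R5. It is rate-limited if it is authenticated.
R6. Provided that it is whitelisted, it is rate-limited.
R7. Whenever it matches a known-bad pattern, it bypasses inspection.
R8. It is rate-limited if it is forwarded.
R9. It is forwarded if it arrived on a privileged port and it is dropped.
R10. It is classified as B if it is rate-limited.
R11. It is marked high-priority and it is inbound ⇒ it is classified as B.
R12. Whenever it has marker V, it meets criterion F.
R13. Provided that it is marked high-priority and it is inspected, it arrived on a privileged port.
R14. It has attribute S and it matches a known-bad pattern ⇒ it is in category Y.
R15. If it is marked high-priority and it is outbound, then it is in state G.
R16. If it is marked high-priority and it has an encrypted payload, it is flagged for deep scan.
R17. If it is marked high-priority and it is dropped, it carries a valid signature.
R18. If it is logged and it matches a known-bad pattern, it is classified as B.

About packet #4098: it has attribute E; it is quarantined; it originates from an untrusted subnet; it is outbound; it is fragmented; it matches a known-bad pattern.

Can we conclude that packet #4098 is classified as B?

Forward chaining from the given facts derives: is dropped, is marked high-priority, bypasses inspection, is in state G, carries a valid signature.
Rules concluding "it is classified as B": R10 needs "it is rate-limited"; R11 needs "it is inbound"; R18 needs "it is logged" — none of these are established.

No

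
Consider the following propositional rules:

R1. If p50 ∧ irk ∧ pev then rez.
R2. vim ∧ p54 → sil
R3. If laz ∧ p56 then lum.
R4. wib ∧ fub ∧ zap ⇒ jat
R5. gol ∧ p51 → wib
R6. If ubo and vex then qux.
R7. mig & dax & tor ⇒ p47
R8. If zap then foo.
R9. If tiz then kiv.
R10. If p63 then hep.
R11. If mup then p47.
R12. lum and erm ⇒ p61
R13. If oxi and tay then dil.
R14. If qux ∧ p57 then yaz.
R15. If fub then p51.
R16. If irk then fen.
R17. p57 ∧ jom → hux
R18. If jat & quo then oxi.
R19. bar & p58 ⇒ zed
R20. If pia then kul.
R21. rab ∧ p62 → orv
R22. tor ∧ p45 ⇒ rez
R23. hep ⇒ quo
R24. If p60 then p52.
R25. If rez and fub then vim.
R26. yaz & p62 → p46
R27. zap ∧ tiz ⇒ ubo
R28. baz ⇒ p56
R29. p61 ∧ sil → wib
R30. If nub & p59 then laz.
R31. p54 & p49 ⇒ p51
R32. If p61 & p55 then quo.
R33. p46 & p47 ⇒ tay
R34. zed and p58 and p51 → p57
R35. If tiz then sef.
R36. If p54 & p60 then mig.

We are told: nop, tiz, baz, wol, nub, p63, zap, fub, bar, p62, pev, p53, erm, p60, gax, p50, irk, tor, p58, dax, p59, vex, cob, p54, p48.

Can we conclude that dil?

Yes

rez  (by R1: p50, irk, pev)
hep  (by R10: p63)
p51  (by R15: fub)
zed  (by R19: bar, p58)
quo  (by R23: hep)
vim  (by R25: rez, fub)
ubo  (by R27: zap, tiz)
p56  (by R28: baz)
laz  (by R30: nub, p59)
p57  (by R34: zed, p58, p51)
mig  (by R36: p54, p60)
sil  (by R2: vim, p54)
lum  (by R3: laz, p56)
qux  (by R6: ubo, vex)
p47  (by R7: mig, dax, tor)
p61  (by R12: lum, erm)
yaz  (by R14: qux, p57)
p46  (by R26: yaz, p62)
wib  (by R29: p61, sil)
tay  (by R33: p46, p47)
jat  (by R4: wib, fub, zap)
oxi  (by R18: jat, quo)
dil  (by R13: oxi, tay)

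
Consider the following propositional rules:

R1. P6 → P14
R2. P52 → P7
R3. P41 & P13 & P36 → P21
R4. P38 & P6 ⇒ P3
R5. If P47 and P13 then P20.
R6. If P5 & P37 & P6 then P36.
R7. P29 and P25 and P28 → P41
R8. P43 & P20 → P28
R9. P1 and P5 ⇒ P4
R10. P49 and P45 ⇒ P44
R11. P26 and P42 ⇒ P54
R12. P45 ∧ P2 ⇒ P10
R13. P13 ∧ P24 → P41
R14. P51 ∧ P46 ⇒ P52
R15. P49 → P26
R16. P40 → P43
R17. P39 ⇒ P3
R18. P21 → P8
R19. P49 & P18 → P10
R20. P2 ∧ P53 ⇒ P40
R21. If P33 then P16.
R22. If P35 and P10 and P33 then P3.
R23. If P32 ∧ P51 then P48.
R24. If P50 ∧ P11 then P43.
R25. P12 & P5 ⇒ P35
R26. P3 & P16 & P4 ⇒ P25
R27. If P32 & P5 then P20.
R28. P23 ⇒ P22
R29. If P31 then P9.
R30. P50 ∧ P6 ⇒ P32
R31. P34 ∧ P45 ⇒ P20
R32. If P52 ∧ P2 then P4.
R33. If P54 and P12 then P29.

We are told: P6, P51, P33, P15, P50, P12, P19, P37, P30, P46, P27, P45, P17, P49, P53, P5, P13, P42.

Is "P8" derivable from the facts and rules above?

Forward chaining from the given facts derives: P14, P36, P44, P52, P26, P16, P35, P32, P7, P54, P48, P20, P29.
The only rule concluding P8 is R18, which needs P21; that is never established.

No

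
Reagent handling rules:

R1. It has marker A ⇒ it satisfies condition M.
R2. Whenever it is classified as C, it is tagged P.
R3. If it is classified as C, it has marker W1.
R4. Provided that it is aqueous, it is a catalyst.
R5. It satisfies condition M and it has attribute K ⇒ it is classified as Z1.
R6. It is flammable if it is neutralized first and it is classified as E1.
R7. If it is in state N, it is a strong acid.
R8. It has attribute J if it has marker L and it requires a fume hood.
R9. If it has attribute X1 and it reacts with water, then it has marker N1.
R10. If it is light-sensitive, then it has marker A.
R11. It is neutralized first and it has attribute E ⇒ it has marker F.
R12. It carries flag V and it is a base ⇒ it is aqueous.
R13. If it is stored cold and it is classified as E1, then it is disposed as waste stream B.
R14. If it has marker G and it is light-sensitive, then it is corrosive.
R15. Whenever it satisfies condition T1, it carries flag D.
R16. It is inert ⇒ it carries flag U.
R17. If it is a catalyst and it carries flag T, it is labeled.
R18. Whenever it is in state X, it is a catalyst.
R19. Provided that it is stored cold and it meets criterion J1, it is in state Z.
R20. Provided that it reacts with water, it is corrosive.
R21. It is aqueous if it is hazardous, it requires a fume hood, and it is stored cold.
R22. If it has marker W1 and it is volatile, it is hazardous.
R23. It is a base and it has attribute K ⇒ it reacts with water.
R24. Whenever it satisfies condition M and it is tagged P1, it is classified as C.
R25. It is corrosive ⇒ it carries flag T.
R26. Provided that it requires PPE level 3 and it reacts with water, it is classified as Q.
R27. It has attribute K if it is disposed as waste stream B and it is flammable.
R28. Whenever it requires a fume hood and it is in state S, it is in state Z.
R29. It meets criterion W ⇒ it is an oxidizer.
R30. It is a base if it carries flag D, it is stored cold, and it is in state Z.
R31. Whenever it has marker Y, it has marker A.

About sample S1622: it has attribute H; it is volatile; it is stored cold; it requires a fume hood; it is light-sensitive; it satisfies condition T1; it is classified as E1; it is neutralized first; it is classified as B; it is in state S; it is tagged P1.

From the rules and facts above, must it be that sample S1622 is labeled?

By R6 (it is neutralized first, it is classified as E1): it is flammable.
By R10 (it is light-sensitive): it has marker A.
By R13 (it is stored cold, it is classified as E1): it is disposed as waste stream B.
By R15 (it satisfies condition T1): it carries flag D.
By R27 (it is disposed as waste stream B, it is flammable): it has attribute K.
By R28 (it requires a fume hood, it is in state S): it is in state Z.
By R30 (it carries flag D, it is stored cold, it is in state Z): it is a base.
By R1 (it has marker A): it satisfies condition M.
By R23 (it is a base, it has attribute K): it reacts with water.
By R24 (it satisfies condition M, it is tagged P1): it is classified as C.
By R3 (it is classified as C): it has marker W1.
By R20 (it reacts with water): it is corrosive.
By R22 (it has marker W1, it is volatile): it is hazardous.
By R25 (it is corrosive): it carries flag T.
By R21 (it is hazardous, it requires a fume hood, it is stored cold): it is aqueous.
By R4 (it is aqueous): it is a catalyst.
By R17 (it is a catalyst, it carries flag T): it is labeled.

Yes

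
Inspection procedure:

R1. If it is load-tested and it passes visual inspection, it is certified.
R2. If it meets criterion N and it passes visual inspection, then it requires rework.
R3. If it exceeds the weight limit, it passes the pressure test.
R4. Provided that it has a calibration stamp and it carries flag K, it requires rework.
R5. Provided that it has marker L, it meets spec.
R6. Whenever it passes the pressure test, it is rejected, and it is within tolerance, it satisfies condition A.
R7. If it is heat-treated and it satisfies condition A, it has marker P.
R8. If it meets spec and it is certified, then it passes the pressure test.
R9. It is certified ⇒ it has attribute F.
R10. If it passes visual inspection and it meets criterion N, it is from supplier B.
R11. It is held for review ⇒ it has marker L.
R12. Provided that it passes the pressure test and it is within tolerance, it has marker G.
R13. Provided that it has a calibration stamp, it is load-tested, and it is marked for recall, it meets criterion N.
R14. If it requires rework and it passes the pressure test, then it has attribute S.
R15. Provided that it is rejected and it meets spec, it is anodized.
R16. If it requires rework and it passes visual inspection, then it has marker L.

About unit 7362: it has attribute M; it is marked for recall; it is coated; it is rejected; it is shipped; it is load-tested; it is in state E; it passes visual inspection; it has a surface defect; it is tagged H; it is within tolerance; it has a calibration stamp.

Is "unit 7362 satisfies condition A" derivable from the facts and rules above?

By R1 (it is load-tested, it passes visual inspection): it is certified.
By R13 (it has a calibration stamp, it is load-tested, it is marked for recall): it meets criterion N.
By R2 (it meets criterion N, it passes visual inspection): it requires rework.
By R16 (it requires rework, it passes visual inspection): it has marker L.
By R5 (it has marker L): it meets spec.
By R8 (it meets spec, it is certified): it passes the pressure test.
By R6 (it passes the pressure test, it is rejected, it is within tolerance): it satisfies condition A.

Yes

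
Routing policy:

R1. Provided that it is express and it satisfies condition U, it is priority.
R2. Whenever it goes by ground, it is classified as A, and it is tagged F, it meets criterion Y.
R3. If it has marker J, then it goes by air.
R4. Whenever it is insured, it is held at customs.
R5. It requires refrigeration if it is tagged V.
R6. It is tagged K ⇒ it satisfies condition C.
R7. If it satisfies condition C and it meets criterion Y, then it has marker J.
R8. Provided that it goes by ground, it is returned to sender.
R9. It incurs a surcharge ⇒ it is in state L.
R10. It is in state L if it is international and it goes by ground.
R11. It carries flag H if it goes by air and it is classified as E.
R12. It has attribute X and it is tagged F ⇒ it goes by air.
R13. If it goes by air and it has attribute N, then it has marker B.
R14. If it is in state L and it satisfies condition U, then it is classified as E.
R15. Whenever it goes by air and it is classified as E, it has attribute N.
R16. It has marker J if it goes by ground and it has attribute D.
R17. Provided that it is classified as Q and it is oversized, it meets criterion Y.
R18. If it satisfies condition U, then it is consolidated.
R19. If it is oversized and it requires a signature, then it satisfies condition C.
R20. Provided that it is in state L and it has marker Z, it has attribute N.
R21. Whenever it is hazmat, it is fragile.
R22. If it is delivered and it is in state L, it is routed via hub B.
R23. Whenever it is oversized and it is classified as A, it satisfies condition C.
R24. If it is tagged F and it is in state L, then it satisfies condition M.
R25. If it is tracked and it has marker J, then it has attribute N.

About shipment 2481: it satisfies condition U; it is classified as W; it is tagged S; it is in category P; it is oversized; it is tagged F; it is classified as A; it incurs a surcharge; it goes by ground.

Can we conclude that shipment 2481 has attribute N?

Yes

By R2 (it goes by ground, it is classified as A, it is tagged F): it meets criterion Y.
By R9 (it incurs a surcharge): it is in state L.
By R14 (it is in state L, it satisfies condition U): it is classified as E.
By R23 (it is oversized, it is classified as A): it satisfies condition C.
By R7 (it satisfies condition C, it meets criterion Y): it has marker J.
By R3 (it has marker J): it goes by air.
By R15 (it goes by air, it is classified as E): it has attribute N.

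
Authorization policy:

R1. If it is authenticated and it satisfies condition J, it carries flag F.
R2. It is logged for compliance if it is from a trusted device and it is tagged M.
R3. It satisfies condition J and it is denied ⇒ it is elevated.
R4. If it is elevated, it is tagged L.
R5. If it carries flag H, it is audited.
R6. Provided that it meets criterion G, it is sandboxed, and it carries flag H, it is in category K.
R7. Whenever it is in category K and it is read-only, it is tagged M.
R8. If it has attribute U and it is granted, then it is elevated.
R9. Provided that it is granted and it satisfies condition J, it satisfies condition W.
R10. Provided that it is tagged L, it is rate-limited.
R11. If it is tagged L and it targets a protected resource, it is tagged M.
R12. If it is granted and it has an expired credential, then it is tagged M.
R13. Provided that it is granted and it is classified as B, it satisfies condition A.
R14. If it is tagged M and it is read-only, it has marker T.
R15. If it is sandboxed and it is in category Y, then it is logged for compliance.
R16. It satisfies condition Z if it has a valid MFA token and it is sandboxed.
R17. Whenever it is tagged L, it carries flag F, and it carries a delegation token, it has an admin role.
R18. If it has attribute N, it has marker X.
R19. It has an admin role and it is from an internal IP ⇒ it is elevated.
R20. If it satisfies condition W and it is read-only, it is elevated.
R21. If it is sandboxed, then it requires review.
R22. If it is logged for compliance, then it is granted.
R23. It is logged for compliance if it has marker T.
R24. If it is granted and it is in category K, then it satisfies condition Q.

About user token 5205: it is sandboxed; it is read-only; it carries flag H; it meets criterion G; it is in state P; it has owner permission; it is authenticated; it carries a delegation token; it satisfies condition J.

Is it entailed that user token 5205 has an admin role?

Yes

By R1 (it is authenticated, it satisfies condition J): it carries flag F.
By R6 (it meets criterion G, it is sandboxed, it carries flag H): it is in category K.
By R7 (it is in category K, it is read-only): it is tagged M.
By R14 (it is tagged M, it is read-only): it has marker T.
By R23 (it has marker T): it is logged for compliance.
By R22 (it is logged for compliance): it is granted.
By R9 (it is granted, it satisfies condition J): it satisfies condition W.
By R20 (it satisfies condition W, it is read-only): it is elevated.
By R4 (it is elevated): it is tagged L.
By R17 (it is tagged L, it carries flag F, it carries a delegation token): it has an admin role.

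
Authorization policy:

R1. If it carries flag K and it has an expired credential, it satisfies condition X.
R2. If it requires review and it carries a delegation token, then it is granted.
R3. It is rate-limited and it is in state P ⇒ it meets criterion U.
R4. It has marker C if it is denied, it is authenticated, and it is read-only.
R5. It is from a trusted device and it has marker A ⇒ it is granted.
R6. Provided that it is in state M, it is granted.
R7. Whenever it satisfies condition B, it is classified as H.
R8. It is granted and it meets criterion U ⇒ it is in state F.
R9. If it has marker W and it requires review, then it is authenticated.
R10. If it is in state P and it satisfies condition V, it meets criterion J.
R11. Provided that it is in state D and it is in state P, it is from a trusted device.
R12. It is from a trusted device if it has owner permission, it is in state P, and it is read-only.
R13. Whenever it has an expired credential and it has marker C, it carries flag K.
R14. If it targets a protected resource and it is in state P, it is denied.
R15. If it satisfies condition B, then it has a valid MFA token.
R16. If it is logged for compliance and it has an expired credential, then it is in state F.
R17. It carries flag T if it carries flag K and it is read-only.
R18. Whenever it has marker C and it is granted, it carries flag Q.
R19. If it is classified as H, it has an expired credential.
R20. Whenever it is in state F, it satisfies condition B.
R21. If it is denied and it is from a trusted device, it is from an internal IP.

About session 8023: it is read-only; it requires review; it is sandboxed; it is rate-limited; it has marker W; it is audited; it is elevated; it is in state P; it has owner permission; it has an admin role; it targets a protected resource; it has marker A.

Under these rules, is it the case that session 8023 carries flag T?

Yes

By R3 (it is rate-limited, it is in state P): it meets criterion U.
By R9 (it has marker W, it requires review): it is authenticated.
By R12 (it has owner permission, it is in state P, it is read-only): it is from a trusted device.
By R14 (it targets a protected resource, it is in state P): it is denied.
By R4 (it is denied, it is authenticated, it is read-only): it has marker C.
By R5 (it is from a trusted device, it has marker A): it is granted.
By R8 (it is granted, it meets criterion U): it is in state F.
By R20 (it is in state F): it satisfies condition B.
By R7 (it satisfies condition B): it is classified as H.
By R19 (it is classified as H): it has an expired credential.
By R13 (it has an expired credential, it has marker C): it carries flag K.
By R17 (it carries flag K, it is read-only): it carries flag T.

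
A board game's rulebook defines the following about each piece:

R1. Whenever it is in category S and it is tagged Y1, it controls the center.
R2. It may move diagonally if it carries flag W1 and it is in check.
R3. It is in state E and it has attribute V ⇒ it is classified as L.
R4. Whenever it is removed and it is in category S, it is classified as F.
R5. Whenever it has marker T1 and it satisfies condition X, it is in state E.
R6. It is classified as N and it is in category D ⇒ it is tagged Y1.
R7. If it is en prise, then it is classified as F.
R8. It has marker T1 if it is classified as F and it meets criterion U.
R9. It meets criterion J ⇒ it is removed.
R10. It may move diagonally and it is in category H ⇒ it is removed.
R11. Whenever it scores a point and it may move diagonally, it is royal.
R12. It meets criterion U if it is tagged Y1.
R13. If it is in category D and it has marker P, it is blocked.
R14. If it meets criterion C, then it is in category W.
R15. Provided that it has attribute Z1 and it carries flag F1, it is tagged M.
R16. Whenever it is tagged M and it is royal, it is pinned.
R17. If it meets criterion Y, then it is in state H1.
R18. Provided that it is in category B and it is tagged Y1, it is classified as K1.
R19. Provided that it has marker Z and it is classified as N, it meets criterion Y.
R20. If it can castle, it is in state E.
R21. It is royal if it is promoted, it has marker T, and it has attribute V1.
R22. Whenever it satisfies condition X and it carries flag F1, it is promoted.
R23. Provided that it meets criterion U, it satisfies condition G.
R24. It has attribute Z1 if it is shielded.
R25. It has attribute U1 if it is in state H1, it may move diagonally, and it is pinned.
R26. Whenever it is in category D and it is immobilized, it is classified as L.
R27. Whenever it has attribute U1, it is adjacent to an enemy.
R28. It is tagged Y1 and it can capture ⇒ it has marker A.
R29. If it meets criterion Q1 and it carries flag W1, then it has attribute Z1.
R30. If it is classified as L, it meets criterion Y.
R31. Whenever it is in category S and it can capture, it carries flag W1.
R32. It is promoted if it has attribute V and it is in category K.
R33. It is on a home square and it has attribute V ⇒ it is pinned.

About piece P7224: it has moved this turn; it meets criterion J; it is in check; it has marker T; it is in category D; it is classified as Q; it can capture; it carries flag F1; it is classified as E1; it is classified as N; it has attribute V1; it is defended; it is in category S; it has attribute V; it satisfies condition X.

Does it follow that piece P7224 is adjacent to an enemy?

No

Forward chaining from the given facts derives: is tagged Y1, is removed, meets criterion U, is promoted, satisfies condition G, has marker A, carries flag W1, controls the center, may move diagonally, is classified as F, has marker T1, is royal, is in state E, is classified as L, meets criterion Y, is in state H1.
The only rule concluding "it is adjacent to an enemy" is R27, which needs "it has attribute U1"; that is never established.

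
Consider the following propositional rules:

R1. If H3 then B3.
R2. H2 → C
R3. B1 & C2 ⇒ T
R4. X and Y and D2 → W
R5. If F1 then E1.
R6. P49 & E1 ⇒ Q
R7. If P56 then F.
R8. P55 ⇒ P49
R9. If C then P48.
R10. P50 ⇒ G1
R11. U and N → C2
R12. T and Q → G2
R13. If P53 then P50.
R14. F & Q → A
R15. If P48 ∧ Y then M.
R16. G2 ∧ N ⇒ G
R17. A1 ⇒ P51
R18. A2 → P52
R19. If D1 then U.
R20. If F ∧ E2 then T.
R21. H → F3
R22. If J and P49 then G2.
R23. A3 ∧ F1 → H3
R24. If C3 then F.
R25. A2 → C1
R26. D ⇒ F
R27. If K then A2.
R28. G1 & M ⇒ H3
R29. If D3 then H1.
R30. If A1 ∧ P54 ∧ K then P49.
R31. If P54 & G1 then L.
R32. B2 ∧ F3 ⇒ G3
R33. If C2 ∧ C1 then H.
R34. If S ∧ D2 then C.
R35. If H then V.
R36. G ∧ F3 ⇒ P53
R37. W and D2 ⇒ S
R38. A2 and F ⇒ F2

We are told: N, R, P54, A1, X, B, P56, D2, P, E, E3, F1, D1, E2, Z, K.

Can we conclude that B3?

No

Forward chaining from the given facts derives: E1, F, P51, U, T, A2, P49, F2, Q, C2, G2, A, G, P52, C1, H, V, F3, P53, P50, G1, L.
The only rule concluding B3 is R1, which needs H3; that is never established.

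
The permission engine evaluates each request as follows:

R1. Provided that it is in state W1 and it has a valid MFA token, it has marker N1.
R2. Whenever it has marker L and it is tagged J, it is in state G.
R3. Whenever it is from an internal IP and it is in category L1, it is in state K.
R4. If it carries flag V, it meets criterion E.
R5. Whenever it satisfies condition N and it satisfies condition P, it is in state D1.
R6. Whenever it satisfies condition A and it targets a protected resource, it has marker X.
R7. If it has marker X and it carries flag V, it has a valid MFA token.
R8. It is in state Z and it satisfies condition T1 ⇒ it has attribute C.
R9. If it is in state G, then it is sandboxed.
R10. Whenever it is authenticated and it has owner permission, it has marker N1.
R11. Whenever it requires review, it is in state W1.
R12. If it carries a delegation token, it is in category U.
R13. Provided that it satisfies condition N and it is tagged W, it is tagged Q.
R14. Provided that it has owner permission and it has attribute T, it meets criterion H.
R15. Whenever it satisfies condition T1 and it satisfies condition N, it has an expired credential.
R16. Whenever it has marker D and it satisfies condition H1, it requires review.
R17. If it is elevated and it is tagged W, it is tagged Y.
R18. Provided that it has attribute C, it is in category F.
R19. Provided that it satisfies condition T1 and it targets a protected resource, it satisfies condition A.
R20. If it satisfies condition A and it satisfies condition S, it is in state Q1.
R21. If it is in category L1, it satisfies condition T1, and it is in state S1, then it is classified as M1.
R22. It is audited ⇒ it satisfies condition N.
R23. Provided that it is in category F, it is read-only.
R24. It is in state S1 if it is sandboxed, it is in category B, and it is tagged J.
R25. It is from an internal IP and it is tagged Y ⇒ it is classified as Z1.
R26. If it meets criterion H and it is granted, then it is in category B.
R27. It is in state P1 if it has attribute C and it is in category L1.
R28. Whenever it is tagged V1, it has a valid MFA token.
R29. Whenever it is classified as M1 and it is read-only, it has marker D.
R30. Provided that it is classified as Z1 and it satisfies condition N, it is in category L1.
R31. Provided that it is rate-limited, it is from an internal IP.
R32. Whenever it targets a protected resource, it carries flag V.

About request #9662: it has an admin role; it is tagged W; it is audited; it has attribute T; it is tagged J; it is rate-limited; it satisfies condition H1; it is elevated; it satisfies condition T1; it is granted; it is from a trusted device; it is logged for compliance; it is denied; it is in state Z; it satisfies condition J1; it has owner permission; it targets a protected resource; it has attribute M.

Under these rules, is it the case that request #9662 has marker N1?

No

Forward chaining from the given facts derives: has attribute C, meets criterion H, is tagged Y, is in category F, satisfies condition A, satisfies condition N, is read-only, is in category B, is from an internal IP, carries flag V, meets criterion E, has marker X, has a valid MFA token, is tagged Q, has an expired credential, is classified as Z1, is in category L1, is in state K, is in state P1.
Rules concluding "it has marker N1": R1 needs "it is in state W1"; R10 needs "it is authenticated" — none of these are established.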